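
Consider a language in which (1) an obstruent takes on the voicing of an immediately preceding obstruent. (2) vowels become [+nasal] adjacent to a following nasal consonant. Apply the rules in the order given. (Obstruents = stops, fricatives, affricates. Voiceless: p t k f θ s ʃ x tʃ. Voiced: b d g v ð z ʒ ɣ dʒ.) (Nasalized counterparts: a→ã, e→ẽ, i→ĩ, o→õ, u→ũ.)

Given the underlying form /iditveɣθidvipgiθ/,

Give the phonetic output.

Rule 1: /v/ after /t/ (voiceless) → [f]
Rule 1: /θ/ after /ɣ/ (voiced) → [ð]
Rule 1: /g/ after /p/ (voiceless) → [k]
After rule 1: iditfeɣðidvipkiθ
Rule 2: no segment meets the rule's conditions; no change.

[iditfeɣðidvipkiθ]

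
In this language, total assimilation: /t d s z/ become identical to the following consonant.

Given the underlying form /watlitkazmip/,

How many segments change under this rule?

3

/t/ before /l/ → [l] (total assimilation)
/t/ before /k/ → [k] (total assimilation)
/z/ before /m/ → [m] (total assimilation)
3 segments change.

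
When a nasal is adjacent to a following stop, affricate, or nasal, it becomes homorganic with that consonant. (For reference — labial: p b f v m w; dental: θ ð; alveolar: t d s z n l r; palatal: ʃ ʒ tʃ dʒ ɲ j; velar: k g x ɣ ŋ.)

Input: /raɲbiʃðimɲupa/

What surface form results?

[rambiʃðiɲɲupa]

/ɲ/ before /b/ (labial) → [m]
/m/ before /ɲ/ (palatal) → [ɲ]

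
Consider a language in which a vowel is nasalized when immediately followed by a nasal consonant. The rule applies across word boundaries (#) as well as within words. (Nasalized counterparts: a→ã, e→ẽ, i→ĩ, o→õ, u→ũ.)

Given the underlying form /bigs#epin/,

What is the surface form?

[bigs#epĩn]

/i/ before nasal /n/ → [ĩ]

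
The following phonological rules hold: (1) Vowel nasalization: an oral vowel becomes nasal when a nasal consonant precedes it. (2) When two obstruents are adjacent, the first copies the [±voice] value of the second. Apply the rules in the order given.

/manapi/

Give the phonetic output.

Rule 1: /a/ after nasal /m/ → [ã]
Rule 1: /a/ after nasal /n/ → [ã]
After rule 1: mãnãpi
Rule 2: no segment meets the rule's conditions; no change.

[mãnãpi]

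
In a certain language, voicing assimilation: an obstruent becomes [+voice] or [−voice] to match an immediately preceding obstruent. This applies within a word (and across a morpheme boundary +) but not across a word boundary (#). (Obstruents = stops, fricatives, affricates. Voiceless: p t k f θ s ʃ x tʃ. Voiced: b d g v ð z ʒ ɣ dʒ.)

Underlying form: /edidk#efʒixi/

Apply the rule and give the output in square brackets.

[edidg#efʃixi]

/k/ after /d/ (voiced) → [g]
/ʒ/ after /f/ (voiceless) → [ʃ]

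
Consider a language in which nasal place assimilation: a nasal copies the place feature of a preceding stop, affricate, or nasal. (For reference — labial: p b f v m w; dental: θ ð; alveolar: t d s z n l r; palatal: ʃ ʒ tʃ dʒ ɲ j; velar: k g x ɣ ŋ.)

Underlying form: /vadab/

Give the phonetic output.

no segment meets the rule's conditions; no change.

[vadab]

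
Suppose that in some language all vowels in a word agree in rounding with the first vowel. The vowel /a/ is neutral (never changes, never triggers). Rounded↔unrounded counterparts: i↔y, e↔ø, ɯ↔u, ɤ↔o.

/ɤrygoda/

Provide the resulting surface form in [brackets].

[ɤrigɤda]

/y/ harmonizes with /ɤ/ ([-round]) → [i]
/o/ harmonizes with /ɤ/ ([-round]) → [ɤ]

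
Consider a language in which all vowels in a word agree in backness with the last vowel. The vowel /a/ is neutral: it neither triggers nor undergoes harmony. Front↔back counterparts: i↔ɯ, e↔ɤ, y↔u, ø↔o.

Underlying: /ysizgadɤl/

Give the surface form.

[usɯzgadɤl]

/y/ harmonizes with /ɤ/ ([+back]) → [u]
/i/ harmonizes with /ɤ/ ([+back]) → [ɯ]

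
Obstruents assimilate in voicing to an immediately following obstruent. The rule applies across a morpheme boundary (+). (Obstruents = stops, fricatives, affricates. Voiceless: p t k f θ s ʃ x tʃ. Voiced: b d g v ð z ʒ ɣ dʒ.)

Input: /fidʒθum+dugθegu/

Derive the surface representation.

[fitʃθum+dukθegu]

/dʒ/ before /θ/ (voiceless) → [tʃ]
/g/ before /θ/ (voiceless) → [k]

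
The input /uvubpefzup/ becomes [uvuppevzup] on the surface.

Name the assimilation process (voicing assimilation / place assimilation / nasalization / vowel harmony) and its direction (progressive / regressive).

voicing assimilation, regressive

/b/→[p] /f/→[v].
Each target copies a feature from the following segment, so the direction is regressive.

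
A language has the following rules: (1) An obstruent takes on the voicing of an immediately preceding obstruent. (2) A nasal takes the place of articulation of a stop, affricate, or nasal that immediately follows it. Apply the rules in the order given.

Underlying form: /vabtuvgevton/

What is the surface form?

Rule 1: /t/ after /b/ (voiced) → [d]
Rule 1: /t/ after /v/ (voiced) → [d]
After rule 1: vabduvgevdon
Rule 2: no segment meets the rule's conditions; no change.

[vabduvgevdon]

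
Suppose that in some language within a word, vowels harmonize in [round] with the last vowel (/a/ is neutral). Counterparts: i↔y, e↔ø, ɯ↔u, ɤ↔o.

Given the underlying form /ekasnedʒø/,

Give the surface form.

[økasnødʒø]

/e/ harmonizes with /ø/ ([+round]) → [ø]
/e/ harmonizes with /ø/ ([+round]) → [ø]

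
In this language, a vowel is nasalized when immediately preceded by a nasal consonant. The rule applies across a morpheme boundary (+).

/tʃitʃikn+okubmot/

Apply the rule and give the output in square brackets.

[tʃitʃikn+õkubmõt]

/o/ after nasal /n/ → [õ]
/o/ after nasal /m/ → [õ]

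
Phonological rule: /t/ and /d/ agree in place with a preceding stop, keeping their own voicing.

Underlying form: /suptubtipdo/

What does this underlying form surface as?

/t/ after /p/ (labial) → [p]
/t/ after /b/ (labial) → [p]
/d/ after /p/ (labial) → [b]

[suppubpipbo]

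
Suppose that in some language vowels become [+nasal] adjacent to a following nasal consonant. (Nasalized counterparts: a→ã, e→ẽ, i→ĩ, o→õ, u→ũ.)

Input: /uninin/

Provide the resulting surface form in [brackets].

[ũnĩnĩn]

/u/ before nasal /n/ → [ũ]
/i/ before nasal /n/ → [ĩ]
/i/ before nasal /n/ → [ĩ]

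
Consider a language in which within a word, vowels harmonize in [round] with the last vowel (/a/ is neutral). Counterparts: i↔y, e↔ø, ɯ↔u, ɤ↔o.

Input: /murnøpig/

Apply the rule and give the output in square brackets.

/u/ harmonizes with /i/ ([-round]) → [ɯ]
/ø/ harmonizes with /i/ ([-round]) → [e]

[mɯrnepig]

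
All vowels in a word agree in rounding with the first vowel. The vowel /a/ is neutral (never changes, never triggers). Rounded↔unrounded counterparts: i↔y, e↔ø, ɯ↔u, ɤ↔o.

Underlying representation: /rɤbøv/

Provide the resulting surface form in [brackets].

[rɤbev]

/ø/ harmonizes with /ɤ/ ([-round]) → [e]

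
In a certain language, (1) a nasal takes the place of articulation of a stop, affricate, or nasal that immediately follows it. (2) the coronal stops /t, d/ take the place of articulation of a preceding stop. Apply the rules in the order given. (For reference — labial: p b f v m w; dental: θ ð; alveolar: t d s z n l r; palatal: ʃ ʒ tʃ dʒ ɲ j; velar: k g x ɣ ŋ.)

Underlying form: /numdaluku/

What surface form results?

Rule 1: /m/ before /d/ (alveolar) → [n]
After rule 1: nundaluku
Rule 2: no segment meets the rule's conditions; no change.

[nundaluku]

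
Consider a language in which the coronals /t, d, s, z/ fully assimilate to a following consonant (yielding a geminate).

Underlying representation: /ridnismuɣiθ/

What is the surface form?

[rinnimmuɣiθ]

/d/ before /n/ → [n] (total assimilation)
/s/ before /m/ → [m] (total assimilation)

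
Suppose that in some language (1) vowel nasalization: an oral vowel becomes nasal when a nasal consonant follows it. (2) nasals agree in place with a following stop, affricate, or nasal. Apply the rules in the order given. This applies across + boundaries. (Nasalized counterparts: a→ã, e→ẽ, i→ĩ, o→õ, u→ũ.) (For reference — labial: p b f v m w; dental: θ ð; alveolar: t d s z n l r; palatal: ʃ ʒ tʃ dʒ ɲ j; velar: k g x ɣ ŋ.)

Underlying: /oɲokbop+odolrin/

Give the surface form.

Rule 1: /o/ before nasal /ɲ/ → [õ]
Rule 1: /i/ before nasal /n/ → [ĩ]
After rule 1: õɲokbop+odolrĩn
Rule 2: no segment meets the rule's conditions; no change.

[õɲokbop+odolrĩn]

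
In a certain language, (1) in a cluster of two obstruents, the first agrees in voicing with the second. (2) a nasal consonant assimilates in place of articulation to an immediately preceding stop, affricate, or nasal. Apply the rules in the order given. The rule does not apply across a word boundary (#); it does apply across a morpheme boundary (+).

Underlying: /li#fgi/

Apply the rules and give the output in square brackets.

[li#vgi]

Rule 1: /f/ before /g/ (voiced) → [v]
After rule 1: li#vgi
Rule 2: no segment meets the rule's conditions; no change.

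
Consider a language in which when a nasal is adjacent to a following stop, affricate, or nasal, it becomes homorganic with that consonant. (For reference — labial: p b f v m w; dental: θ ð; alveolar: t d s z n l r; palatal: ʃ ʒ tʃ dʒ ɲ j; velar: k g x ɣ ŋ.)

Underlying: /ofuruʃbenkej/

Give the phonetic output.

/n/ before /k/ (velar) → [ŋ]

[ofuruʃbeŋkej]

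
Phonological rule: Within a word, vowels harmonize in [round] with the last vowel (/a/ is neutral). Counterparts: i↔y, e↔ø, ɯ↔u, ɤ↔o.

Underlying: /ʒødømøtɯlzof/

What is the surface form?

[ʒødømøtulzof]

/ɯ/ harmonizes with /o/ ([+round]) → [u]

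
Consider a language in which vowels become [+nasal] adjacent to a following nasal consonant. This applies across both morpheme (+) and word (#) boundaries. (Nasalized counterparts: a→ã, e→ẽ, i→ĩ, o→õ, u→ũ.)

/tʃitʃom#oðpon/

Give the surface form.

[tʃitʃõm#oðpõn]

/o/ before nasal /m/ → [õ]
/o/ before nasal /n/ → [õ]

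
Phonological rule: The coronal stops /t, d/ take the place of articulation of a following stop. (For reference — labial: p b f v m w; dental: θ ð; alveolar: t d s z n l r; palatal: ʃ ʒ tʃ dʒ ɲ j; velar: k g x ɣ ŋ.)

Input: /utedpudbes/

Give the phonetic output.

/d/ before /p/ (labial) → [b]
/d/ before /b/ (labial) → [b]

[utebpubbes]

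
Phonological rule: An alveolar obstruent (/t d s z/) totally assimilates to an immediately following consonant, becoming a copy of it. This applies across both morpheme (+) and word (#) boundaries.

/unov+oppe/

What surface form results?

no segment meets the rule's conditions; no change.

[unov+oppe]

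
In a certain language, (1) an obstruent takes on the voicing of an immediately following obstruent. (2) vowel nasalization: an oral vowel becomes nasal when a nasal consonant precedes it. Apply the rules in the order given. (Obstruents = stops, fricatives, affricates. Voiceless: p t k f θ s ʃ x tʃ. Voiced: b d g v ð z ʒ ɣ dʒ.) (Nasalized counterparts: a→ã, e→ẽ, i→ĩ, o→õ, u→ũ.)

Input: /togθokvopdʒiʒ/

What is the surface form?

[tokθogvobdʒiʒ]

Rule 1: /g/ before /θ/ (voiceless) → [k]
Rule 1: /k/ before /v/ (voiced) → [g]
Rule 1: /p/ before /dʒ/ (voiced) → [b]
After rule 1: tokθogvobdʒiʒ
Rule 2: no segment meets the rule's conditions; no change.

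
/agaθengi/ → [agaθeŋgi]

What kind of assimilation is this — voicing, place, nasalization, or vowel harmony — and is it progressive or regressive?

/n/→[ŋ].
Each target copies a feature from the following segment, so the direction is regressive.

place assimilation, regressive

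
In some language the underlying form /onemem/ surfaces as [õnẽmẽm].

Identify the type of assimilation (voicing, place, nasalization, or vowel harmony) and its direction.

/o/→[õ] /e/→[ẽ] /e/→[ẽ].
Each target copies a feature from the following segment, so the direction is regressive.

nasalization, regressive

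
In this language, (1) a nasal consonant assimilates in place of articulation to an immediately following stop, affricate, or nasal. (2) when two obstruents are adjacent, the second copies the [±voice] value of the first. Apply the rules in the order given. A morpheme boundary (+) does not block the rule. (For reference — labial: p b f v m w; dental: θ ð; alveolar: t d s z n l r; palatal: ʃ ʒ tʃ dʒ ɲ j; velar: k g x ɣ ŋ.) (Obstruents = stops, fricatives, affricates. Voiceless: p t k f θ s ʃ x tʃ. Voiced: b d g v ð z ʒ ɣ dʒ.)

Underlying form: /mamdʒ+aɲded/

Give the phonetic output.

Rule 1: /m/ before /dʒ/ (palatal) → [ɲ]
Rule 1: /ɲ/ before /d/ (alveolar) → [n]
After rule 1: maɲdʒ+anded
Rule 2: no segment meets the rule's conditions; no change.

[maɲdʒ+anded]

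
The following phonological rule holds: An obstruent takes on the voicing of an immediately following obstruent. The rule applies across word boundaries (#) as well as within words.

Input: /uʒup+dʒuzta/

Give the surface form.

/p/ before /dʒ/ (voiced) → [b]
/z/ before /t/ (voiceless) → [s]

[uʒub+dʒusta]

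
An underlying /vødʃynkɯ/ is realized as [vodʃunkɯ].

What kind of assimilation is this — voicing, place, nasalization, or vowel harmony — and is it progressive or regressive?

/ø/→[o] /y/→[u].
Vowels agree with the last vowel, so the harmony is regressive.

vowel harmony, regressive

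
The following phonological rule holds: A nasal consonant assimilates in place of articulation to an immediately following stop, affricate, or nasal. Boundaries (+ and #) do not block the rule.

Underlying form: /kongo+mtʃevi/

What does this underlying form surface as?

/n/ before /g/ (velar) → [ŋ]
/m/ before /tʃ/ (palatal) → [ɲ]

[koŋgo+ɲtʃevi]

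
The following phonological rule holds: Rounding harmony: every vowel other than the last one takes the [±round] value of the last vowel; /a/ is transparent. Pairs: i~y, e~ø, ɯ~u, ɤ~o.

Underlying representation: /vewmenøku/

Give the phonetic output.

/e/ harmonizes with /u/ ([+round]) → [ø]
/e/ harmonizes with /u/ ([+round]) → [ø]

[vøwmønøku]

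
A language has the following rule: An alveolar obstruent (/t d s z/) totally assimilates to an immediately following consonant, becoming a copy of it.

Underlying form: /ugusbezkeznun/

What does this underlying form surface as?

[ugubbekkennun]

/s/ before /b/ → [b] (total assimilation)
/z/ before /k/ → [k] (total assimilation)
/z/ before /n/ → [n] (total assimilation)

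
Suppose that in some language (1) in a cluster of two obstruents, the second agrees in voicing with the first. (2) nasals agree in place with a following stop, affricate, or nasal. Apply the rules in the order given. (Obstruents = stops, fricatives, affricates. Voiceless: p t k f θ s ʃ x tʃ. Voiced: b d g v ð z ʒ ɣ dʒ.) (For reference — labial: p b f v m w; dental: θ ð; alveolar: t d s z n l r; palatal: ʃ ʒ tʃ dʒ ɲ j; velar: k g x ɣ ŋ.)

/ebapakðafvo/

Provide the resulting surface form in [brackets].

[ebapakθaffo]

Rule 1: /ð/ after /k/ (voiceless) → [θ]
Rule 1: /v/ after /f/ (voiceless) → [f]
After rule 1: ebapakθaffo
Rule 2: no segment meets the rule's conditions; no change.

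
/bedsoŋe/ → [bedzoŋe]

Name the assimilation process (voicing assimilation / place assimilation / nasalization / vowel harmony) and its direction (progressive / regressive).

voicing assimilation, progressive

/s/→[z].
Each target copies a feature from the preceding segment, so the direction is progressive.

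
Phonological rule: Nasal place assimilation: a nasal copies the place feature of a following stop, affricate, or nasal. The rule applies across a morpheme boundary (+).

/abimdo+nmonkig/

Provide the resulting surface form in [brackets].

[abindo+mmoŋkig]

/m/ before /d/ (alveolar) → [n]
/n/ before /m/ (labial) → [m]
/n/ before /k/ (velar) → [ŋ]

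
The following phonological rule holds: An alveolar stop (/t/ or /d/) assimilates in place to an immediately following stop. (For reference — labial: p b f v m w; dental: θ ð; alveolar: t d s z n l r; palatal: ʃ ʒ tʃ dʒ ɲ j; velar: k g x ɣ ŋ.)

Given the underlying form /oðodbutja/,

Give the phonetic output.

/d/ before /b/ (labial) → [b]

[oðobbutja]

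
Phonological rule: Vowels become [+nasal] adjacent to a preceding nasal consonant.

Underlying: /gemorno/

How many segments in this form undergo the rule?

2

/o/ after nasal /m/ → [õ]
/o/ after nasal /n/ → [õ]
2 segments change.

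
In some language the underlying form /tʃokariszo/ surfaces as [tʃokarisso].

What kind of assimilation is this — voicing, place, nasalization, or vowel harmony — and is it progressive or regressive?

voicing assimilation, progressive

/z/→[s].
Each target copies a feature from the preceding segment, so the direction is progressive.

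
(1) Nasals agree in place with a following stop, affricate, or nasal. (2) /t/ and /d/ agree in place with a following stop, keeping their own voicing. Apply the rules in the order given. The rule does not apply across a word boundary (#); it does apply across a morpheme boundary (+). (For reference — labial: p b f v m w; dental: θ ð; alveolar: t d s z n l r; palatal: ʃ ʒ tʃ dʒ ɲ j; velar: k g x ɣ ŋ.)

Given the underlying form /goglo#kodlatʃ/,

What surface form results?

Rule 1: no segment meets the rule's conditions; no change.
After rule 1: goglo#kodlatʃ
Rule 2: no segment meets the rule's conditions; no change.

[goglo#kodlatʃ]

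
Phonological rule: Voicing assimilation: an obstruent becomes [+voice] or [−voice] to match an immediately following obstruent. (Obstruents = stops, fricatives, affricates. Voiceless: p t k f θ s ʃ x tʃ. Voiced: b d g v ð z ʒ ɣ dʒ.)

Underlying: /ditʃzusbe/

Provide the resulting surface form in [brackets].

/tʃ/ before /z/ (voiced) → [dʒ]
/s/ before /b/ (voiced) → [z]

[didʒzuzbe]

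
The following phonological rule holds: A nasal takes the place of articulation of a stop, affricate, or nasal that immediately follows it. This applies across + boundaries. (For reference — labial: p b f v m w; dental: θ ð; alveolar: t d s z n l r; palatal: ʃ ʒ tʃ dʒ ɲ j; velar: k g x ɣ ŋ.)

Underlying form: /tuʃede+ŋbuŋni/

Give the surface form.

[tuʃede+mbunni]

/ŋ/ before /b/ (labial) → [m]
/ŋ/ before /n/ (alveolar) → [n]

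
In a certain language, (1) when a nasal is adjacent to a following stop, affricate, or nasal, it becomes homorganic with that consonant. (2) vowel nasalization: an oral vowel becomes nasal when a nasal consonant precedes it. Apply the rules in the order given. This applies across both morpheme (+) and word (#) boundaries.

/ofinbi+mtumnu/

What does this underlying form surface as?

[ofimbi+ntunnũ]

Rule 1: /n/ before /b/ (labial) → [m]
Rule 1: /m/ before /t/ (alveolar) → [n]
Rule 1: /m/ before /n/ (alveolar) → [n]
After rule 1: ofimbi+ntunnu
Rule 2: /u/ after nasal /n/ → [ũ]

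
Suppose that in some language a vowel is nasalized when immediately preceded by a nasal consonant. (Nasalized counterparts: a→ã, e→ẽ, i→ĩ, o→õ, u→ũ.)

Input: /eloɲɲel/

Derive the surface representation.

/e/ after nasal /ɲ/ → [ẽ]

[eloɲɲẽl]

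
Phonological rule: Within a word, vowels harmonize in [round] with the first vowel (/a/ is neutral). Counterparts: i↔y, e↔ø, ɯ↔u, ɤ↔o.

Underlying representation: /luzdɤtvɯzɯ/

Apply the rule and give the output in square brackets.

/ɤ/ harmonizes with /u/ ([+round]) → [o]
/ɯ/ harmonizes with /u/ ([+round]) → [u]
/ɯ/ harmonizes with /u/ ([+round]) → [u]

[luzdotvuzu]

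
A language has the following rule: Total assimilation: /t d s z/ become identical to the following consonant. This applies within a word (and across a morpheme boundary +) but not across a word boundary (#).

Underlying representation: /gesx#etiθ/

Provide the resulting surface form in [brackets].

/s/ before /x/ → [x] (total assimilation)

[gexx#etiθ]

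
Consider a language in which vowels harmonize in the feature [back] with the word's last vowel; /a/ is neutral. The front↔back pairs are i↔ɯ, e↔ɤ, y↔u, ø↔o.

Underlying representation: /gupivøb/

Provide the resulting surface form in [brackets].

[gypivøb]

/u/ harmonizes with /ø/ ([-back]) → [y]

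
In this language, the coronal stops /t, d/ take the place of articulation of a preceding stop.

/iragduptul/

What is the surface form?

[iragguppul]

/d/ after /g/ (velar) → [g]
/t/ after /p/ (labial) → [p]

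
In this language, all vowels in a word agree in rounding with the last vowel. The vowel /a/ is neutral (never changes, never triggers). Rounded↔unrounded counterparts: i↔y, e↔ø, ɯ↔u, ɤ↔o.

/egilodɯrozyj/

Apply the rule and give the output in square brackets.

/e/ harmonizes with /y/ ([+round]) → [ø]
/i/ harmonizes with /y/ ([+round]) → [y]
/ɯ/ harmonizes with /y/ ([+round]) → [u]

[øgylodurozyj]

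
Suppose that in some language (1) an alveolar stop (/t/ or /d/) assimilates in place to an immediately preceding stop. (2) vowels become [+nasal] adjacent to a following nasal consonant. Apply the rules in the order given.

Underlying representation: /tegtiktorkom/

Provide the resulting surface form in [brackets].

Rule 1: /t/ after /g/ (velar) → [k]
Rule 1: /t/ after /k/ (velar) → [k]
After rule 1: tegkikkorkom
Rule 2: /o/ before nasal /m/ → [õ]

[tegkikkorkõm]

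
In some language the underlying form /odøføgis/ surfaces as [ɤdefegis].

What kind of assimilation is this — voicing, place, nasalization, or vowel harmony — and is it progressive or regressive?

vowel harmony, regressive

/o/→[ɤ] /ø/→[e] /ø/→[e].
Vowels agree with the last vowel, so the harmony is regressive.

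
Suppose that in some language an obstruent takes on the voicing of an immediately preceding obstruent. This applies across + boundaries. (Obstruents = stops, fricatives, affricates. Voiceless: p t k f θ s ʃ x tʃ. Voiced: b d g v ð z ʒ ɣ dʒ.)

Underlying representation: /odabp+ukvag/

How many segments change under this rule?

2

/p/ after /b/ (voiced) → [b]
/v/ after /k/ (voiceless) → [f]
2 segments change.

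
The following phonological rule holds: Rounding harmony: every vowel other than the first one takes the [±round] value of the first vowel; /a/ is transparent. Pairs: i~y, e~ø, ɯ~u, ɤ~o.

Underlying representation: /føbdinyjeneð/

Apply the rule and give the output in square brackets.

[føbdynyjønøð]

/i/ harmonizes with /ø/ ([+round]) → [y]
/e/ harmonizes with /ø/ ([+round]) → [ø]
/e/ harmonizes with /ø/ ([+round]) → [ø]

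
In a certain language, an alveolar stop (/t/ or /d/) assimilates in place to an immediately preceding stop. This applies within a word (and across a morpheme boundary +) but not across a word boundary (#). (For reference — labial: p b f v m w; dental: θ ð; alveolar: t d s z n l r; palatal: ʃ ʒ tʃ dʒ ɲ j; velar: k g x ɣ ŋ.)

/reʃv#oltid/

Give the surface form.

[reʃv#oltid]

no segment meets the rule's conditions; no change.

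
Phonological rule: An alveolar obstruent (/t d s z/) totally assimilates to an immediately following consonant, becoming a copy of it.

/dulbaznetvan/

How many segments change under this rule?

2

/z/ before /n/ → [n] (total assimilation)
/t/ before /v/ → [v] (total assimilation)
2 segments change.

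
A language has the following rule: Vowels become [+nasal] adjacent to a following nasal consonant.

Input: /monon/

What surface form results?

[mõnõn]

/o/ before nasal /n/ → [õ]
/o/ before nasal /n/ → [õ]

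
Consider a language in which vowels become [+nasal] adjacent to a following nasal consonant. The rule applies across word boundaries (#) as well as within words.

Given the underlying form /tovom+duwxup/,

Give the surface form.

/o/ before nasal /m/ → [õ]

[tovõm+duwxup]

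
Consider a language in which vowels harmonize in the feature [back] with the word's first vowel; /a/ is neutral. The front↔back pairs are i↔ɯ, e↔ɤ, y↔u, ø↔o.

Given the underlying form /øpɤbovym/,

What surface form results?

/ɤ/ harmonizes with /ø/ ([-back]) → [e]
/o/ harmonizes with /ø/ ([-back]) → [ø]

[øpebøvym]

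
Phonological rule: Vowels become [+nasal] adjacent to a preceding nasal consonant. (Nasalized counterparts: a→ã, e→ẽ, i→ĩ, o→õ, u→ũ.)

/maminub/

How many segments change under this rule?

/a/ after nasal /m/ → [ã]
/i/ after nasal /m/ → [ĩ]
/u/ after nasal /n/ → [ũ]
3 segments change.

3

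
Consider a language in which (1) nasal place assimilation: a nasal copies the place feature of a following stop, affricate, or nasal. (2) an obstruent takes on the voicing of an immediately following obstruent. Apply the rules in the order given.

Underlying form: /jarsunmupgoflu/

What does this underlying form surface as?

Rule 1: /n/ before /m/ (labial) → [m]
After rule 1: jarsummupgoflu
Rule 2: /p/ before /g/ (voiced) → [b]

[jarsummubgoflu]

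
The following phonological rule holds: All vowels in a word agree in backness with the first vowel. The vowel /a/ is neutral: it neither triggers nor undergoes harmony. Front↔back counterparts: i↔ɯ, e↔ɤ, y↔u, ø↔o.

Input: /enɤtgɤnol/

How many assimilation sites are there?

3

/ɤ/ harmonizes with /e/ ([-back]) → [e]
/ɤ/ harmonizes with /e/ ([-back]) → [e]
/o/ harmonizes with /e/ ([-back]) → [ø]
3 segments change.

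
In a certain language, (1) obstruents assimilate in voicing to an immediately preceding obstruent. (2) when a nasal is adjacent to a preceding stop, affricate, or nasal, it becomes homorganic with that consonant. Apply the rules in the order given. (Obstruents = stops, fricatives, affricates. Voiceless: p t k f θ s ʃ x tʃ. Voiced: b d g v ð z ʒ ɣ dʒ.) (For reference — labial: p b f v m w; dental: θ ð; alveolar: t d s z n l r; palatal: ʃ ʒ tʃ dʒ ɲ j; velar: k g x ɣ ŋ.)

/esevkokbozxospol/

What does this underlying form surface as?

Rule 1: /k/ after /v/ (voiced) → [g]
Rule 1: /b/ after /k/ (voiceless) → [p]
Rule 1: /x/ after /z/ (voiced) → [ɣ]
After rule 1: esevgokpozɣospol
Rule 2: no segment meets the rule's conditions; no change.

[esevgokpozɣospol]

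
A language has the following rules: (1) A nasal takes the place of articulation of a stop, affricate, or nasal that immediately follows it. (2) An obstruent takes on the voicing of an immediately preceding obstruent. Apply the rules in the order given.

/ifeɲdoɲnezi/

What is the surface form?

Rule 1: /ɲ/ before /d/ (alveolar) → [n]
Rule 1: /ɲ/ before /n/ (alveolar) → [n]
After rule 1: ifendonnezi
Rule 2: no segment meets the rule's conditions; no change.

[ifendonnezi]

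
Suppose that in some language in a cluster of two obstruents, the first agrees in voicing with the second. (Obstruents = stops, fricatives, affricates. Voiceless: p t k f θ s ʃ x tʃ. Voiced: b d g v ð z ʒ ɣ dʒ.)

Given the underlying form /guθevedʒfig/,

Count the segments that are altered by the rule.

/dʒ/ before /f/ (voiceless) → [tʃ]
1 segment changes.

1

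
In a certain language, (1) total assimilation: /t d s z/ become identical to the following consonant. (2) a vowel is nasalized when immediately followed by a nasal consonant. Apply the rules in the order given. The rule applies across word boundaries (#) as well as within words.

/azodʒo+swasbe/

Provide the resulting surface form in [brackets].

[azodʒo+wwabbe]

Rule 1: /s/ before /w/ → [w] (total assimilation)
Rule 1: /s/ before /b/ → [b] (total assimilation)
After rule 1: azodʒo+wwabbe
Rule 2: no segment meets the rule's conditions; no change.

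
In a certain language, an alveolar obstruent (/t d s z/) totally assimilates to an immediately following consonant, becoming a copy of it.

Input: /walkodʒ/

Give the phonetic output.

no segment meets the rule's conditions; no change.

[walkodʒ]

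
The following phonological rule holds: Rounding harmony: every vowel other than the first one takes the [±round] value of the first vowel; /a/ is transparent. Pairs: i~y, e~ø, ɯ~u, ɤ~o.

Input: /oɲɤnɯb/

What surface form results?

[oɲonub]

/ɤ/ harmonizes with /o/ ([+round]) → [o]
/ɯ/ harmonizes with /o/ ([+round]) → [u]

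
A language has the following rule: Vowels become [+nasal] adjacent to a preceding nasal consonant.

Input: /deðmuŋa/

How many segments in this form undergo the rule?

2

/u/ after nasal /m/ → [ũ]
/a/ after nasal /ŋ/ → [ã]
2 segments change.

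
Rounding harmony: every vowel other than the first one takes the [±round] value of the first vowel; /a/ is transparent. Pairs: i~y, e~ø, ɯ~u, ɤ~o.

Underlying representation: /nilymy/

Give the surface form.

/y/ harmonizes with /i/ ([-round]) → [i]
/y/ harmonizes with /i/ ([-round]) → [i]

[nilimi]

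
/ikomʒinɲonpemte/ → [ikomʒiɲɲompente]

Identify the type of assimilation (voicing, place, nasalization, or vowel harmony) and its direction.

/n/→[ɲ] /n/→[m] /m/→[n].
Each target copies a feature from the following segment, so the direction is regressive.

place assimilation, regressive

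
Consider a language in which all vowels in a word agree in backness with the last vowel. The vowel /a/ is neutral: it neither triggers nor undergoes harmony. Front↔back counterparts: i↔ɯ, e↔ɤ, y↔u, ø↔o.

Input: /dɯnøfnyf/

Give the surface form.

[dinøfnyf]

/ɯ/ harmonizes with /y/ ([-back]) → [i]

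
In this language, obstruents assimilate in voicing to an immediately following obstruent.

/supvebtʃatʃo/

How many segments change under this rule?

2

/p/ before /v/ (voiced) → [b]
/b/ before /tʃ/ (voiceless) → [p]
2 segments change.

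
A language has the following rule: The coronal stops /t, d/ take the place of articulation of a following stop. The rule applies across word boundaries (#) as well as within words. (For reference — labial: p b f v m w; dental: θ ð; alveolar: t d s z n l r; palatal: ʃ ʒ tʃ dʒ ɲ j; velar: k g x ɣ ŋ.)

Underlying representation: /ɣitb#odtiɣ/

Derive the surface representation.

[ɣipb#odtiɣ]

/t/ before /b/ (labial) → [p]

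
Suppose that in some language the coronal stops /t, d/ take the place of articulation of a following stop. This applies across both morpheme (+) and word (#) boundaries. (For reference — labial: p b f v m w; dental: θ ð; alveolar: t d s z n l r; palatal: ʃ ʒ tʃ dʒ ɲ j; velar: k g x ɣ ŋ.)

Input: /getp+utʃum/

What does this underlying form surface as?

[gepp+utʃum]

/t/ before /p/ (labial) → [p]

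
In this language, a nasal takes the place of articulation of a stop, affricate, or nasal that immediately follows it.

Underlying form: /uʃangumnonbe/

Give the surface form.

[uʃaŋgunnombe]

/n/ before /g/ (velar) → [ŋ]
/m/ before /n/ (alveolar) → [n]
/n/ before /b/ (labial) → [m]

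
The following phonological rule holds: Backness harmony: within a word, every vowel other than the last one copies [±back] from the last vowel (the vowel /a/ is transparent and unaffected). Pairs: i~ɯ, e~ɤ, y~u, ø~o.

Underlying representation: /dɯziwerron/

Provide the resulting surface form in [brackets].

/i/ harmonizes with /o/ ([+back]) → [ɯ]
/e/ harmonizes with /o/ ([+back]) → [ɤ]

[dɯzɯwɤrron]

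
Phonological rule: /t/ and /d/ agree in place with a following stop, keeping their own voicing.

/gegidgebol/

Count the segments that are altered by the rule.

1

/d/ before /g/ (velar) → [g]
1 segment changes.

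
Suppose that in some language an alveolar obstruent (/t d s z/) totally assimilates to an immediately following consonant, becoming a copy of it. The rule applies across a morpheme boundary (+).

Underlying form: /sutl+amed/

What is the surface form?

[sull+amed]

/t/ before /l/ → [l] (total assimilation)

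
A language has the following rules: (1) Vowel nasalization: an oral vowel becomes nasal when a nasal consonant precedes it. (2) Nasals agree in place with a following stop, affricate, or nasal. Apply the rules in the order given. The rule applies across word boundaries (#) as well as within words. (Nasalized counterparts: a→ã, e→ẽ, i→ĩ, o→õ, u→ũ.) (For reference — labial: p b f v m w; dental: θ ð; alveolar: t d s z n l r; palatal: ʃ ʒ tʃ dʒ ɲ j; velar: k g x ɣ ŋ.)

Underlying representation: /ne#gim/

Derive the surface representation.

[nẽ#gim]

Rule 1: /e/ after nasal /n/ → [ẽ]
After rule 1: nẽ#gim
Rule 2: no segment meets the rule's conditions; no change.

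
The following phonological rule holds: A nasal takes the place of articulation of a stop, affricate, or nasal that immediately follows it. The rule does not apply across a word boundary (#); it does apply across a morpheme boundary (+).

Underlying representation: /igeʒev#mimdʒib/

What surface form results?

/m/ before /dʒ/ (palatal) → [ɲ]

[igeʒev#miɲdʒib]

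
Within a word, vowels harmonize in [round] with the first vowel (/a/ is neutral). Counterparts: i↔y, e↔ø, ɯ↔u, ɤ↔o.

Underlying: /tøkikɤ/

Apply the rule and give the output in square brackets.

/i/ harmonizes with /ø/ ([+round]) → [y]
/ɤ/ harmonizes with /ø/ ([+round]) → [o]

[tøkyko]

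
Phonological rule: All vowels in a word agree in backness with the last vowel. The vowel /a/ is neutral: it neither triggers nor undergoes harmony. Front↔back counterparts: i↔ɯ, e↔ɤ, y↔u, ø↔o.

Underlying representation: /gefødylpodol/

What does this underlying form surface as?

/e/ harmonizes with /o/ ([+back]) → [ɤ]
/ø/ harmonizes with /o/ ([+back]) → [o]
/y/ harmonizes with /o/ ([+back]) → [u]

[gɤfodulpodol]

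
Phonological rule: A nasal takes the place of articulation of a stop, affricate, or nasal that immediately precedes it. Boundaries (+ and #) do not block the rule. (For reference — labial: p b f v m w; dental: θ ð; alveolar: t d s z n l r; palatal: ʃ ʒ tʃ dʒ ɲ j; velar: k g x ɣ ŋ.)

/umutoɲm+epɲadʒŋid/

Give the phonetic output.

[umutoɲɲ+epmadʒɲid]

/m/ after /ɲ/ (palatal) → [ɲ]
/ɲ/ after /p/ (labial) → [m]
/ŋ/ after /dʒ/ (palatal) → [ɲ]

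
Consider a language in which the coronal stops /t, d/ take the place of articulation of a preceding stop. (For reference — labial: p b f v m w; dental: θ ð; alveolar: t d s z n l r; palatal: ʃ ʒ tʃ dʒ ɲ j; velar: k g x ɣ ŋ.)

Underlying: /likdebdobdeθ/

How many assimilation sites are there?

3

/d/ after /k/ (velar) → [g]
/d/ after /b/ (labial) → [b]
/d/ after /b/ (labial) → [b]
3 segments change.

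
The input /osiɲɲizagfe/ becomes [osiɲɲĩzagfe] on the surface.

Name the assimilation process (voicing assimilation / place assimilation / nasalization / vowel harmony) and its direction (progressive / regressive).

/i/→[ĩ].
Each target copies a feature from the preceding segment, so the direction is progressive.

nasalization, progressive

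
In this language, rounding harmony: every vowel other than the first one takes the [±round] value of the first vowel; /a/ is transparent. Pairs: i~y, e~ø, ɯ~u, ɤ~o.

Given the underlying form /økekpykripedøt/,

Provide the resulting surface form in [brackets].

[økøkpykrypødøt]

/e/ harmonizes with /ø/ ([+round]) → [ø]
/i/ harmonizes with /ø/ ([+round]) → [y]
/e/ harmonizes with /ø/ ([+round]) → [ø]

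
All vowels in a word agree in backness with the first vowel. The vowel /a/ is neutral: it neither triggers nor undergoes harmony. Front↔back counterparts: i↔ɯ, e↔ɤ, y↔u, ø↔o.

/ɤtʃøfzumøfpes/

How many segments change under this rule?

3

/ø/ harmonizes with /ɤ/ ([+back]) → [o]
/ø/ harmonizes with /ɤ/ ([+back]) → [o]
/e/ harmonizes with /ɤ/ ([+back]) → [ɤ]
3 segments change.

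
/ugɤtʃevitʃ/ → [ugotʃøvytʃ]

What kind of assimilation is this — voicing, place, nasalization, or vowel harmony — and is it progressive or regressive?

vowel harmony, progressive

/ɤ/→[o] /e/→[ø] /i/→[y].
Vowels agree with the first vowel, so the harmony is progressive.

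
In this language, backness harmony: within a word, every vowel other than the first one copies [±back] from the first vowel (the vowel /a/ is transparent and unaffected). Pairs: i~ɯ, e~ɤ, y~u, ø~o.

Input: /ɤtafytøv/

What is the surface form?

[ɤtafutov]

/y/ harmonizes with /ɤ/ ([+back]) → [u]
/ø/ harmonizes with /ɤ/ ([+back]) → [o]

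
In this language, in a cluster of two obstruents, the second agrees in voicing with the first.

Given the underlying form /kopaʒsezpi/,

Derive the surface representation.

[kopaʒzezbi]

/s/ after /ʒ/ (voiced) → [z]
/p/ after /z/ (voiced) → [b]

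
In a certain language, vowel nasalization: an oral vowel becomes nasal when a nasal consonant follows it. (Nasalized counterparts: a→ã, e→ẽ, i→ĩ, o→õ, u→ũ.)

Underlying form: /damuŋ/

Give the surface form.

[dãmũŋ]

/a/ before nasal /m/ → [ã]
/u/ before nasal /ŋ/ → [ũ]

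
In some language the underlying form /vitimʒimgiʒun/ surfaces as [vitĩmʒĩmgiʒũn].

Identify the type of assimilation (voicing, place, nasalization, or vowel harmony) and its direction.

/i/→[ĩ] /i/→[ĩ] /u/→[ũ].
Each target copies a feature from the following segment, so the direction is regressive.

nasalization, regressive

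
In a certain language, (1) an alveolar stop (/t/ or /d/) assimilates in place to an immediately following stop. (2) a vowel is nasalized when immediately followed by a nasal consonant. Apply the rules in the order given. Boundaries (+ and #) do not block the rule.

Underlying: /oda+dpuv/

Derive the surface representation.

[oda+bpuv]

Rule 1: /d/ before /p/ (labial) → [b]
After rule 1: oda+bpuv
Rule 2: no segment meets the rule's conditions; no change.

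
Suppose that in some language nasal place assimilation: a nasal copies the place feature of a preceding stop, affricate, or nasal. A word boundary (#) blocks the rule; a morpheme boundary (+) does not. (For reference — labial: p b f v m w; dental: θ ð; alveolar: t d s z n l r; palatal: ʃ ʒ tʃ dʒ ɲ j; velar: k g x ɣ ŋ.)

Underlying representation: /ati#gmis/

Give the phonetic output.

[ati#gŋis]

/m/ after /g/ (velar) → [ŋ]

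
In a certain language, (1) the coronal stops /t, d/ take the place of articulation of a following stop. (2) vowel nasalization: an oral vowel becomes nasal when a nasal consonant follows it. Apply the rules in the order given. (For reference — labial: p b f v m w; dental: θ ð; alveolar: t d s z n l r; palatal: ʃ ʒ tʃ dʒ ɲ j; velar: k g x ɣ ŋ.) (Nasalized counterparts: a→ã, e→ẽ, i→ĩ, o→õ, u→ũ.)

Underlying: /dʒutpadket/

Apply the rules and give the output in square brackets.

Rule 1: /t/ before /p/ (labial) → [p]
Rule 1: /d/ before /k/ (velar) → [g]
After rule 1: dʒuppagket
Rule 2: no segment meets the rule's conditions; no change.

[dʒuppagket]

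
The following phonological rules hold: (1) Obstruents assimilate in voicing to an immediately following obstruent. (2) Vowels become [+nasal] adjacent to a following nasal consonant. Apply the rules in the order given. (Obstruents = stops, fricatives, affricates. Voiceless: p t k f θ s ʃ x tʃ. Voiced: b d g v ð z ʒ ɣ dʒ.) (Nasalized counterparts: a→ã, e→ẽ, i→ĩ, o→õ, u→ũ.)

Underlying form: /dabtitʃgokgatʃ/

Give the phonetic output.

Rule 1: /b/ before /t/ (voiceless) → [p]
Rule 1: /tʃ/ before /g/ (voiced) → [dʒ]
Rule 1: /k/ before /g/ (voiced) → [g]
After rule 1: daptidʒgoggatʃ
Rule 2: no segment meets the rule's conditions; no change.

[daptidʒgoggatʃ]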